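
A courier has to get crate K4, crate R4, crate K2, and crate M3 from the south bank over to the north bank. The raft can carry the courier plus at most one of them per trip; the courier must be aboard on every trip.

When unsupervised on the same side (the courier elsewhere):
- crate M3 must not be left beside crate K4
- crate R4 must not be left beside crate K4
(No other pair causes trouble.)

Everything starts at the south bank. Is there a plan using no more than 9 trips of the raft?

Yes

Yes — this plan uses 9 crossings (≤ 9):
1. Courier goes to the north bank with crate K4.  [the south bank: crate K2, crate M3, crate R4 | the north bank: crate K4]
2. Courier goes back to the south bank alone.  [the south bank: crate K2, crate M3, crate R4 | the north bank: crate K4]
3. Courier goes to the north bank with crate R4.  [the south bank: crate K2, crate M3 | the north bank: crate K4, crate R4]
4. Courier goes back to the south bank with crate K4.  [the south bank: crate K2, crate K4, crate M3 | the north bank: crate R4]
5. Courier goes to the north bank with crate M3.  [the south bank: crate K2, crate K4 | the north bank: crate M3, crate R4]
6. Courier goes back to the south bank alone.  [the south bank: crate K2, crate K4 | the north bank: crate M3, crate R4]
7. Courier goes to the north bank with crate K2.  [the south bank: crate K4 | the north bank: crate K2, crate M3, crate R4]
8. Courier goes back to the south bank alone.  [the south bank: crate K4 | the north bank: crate K2, crate M3, crate R4]
9. Courier goes to the north bank with crate K4.  [the south bank: — | the north bank: crate K2, crate K4, crate M3, crate R4]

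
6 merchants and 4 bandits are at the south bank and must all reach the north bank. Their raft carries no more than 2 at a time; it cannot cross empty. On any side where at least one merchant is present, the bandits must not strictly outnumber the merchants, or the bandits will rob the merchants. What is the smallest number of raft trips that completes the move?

17

Counting alone: each trip to the north bank takes at most 2 across and each return brings at least 1 back, so after t trips out (and t−1 returns) at most 2t − (t−1) of the 10 are across; that first reaches 10 at t = 9, so at least 17 crossings are needed.
The plan below uses exactly 17 crossings, so it is optimal:
1. 2 bandits → the north bank.  (the south bank: 6M 2B; the north bank: 0M 2B)
2. 1 bandit ← the south bank.  (the south bank: 6M 3B; the north bank: 0M 1B)
3. 2 bandits → the north bank.  (the south bank: 6M 1B; the north bank: 0M 3B)
4. 1 bandit ← the south bank.  (the south bank: 6M 2B; the north bank: 0M 2B)
5. 2 merchants → the north bank.  (the south bank: 4M 2B; the north bank: 2M 2B)
6. 1 bandit ← the south bank.  (the south bank: 4M 3B; the north bank: 2M 1B)
7. 1 merchant and 1 bandit → the north bank.  (the south bank: 3M 2B; the north bank: 3M 2B)
8. 1 bandit ← the south bank.  (the south bank: 3M 3B; the north bank: 3M 1B)
9. 2 bandits → the north bank.  (the south bank: 3M 1B; the north bank: 3M 3B)
10. 1 bandit ← the south bank.  (the south bank: 3M 2B; the north bank: 3M 2B)
11. 1 merchant and 1 bandit → the north bank.  (the south bank: 2M 1B; the north bank: 4M 3B)
12. 1 bandit ← the south bank.  (the south bank: 2M 2B; the north bank: 4M 2B)
13. 2 bandits → the north bank.  (the south bank: 2M 0B; the north bank: 4M 4B)
14. 1 bandit ← the south bank.  (the south bank: 2M 1B; the north bank: 4M 3B)
15. 1 merchant and 1 bandit → the north bank.  (the south bank: 1M 0B; the north bank: 5M 4B)
16. 1 bandit ← the south bank.  (the south bank: 1M 1B; the north bank: 5M 3B)
17. 1 merchant and 1 bandit → the north bank.  (the south bank: 0M 0B; the north bank: 6M 4B)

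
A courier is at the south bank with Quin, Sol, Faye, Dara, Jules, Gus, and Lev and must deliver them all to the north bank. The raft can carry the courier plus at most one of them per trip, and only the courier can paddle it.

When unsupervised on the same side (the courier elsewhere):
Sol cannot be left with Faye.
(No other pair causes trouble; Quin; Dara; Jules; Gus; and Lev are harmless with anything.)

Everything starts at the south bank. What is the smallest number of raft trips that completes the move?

Counting alone: the courier can take at most 1 across per trip to the north bank, so moving all 7 needs at least 7 loaded trips out, with a return between consecutive ones — at least 13 crossings.
The plan below uses exactly 13 crossings, so it is optimal:
1. Courier goes to the north bank with Sol.  [the south bank: Dara, Faye, Gus, Jules, Lev, Quin | the north bank: Sol]
2. Courier goes back to the south bank alone.  [the south bank: Dara, Faye, Gus, Jules, Lev, Quin | the north bank: Sol]
3. Courier goes to the north bank with Quin.  [the south bank: Dara, Faye, Gus, Jules, Lev | the north bank: Quin, Sol]
4. Courier goes back to the south bank alone.  [the south bank: Dara, Faye, Gus, Jules, Lev | the north bank: Quin, Sol]
5. Courier goes to the north bank with Dara.  [the south bank: Faye, Gus, Jules, Lev | the north bank: Dara, Quin, Sol]
6. Courier goes back to the south bank alone.  [the south bank: Faye, Gus, Jules, Lev | the north bank: Dara, Quin, Sol]
7. Courier goes to the north bank with Jules.  [the south bank: Faye, Gus, Lev | the north bank: Dara, Jules, Quin, Sol]
8. Courier goes back to the south bank alone.  [the south bank: Faye, Gus, Lev | the north bank: Dara, Jules, Quin, Sol]
9. Courier goes to the north bank with Gus.  [the south bank: Faye, Lev | the north bank: Dara, Gus, Jules, Quin, Sol]
10. Courier goes back to the south bank alone.  [the south bank: Faye, Lev | the north bank: Dara, Gus, Jules, Quin, Sol]
11. Courier goes to the north bank with Lev.  [the south bank: Faye | the north bank: Dara, Gus, Jules, Lev, Quin, Sol]
12. Courier goes back to the south bank alone.  [the south bank: Faye | the north bank: Dara, Gus, Jules, Lev, Quin, Sol]
13. Courier goes to the north bank with Faye.  [the south bank: — | the north bank: Dara, Faye, Gus, Jules, Lev, Quin, Sol]

13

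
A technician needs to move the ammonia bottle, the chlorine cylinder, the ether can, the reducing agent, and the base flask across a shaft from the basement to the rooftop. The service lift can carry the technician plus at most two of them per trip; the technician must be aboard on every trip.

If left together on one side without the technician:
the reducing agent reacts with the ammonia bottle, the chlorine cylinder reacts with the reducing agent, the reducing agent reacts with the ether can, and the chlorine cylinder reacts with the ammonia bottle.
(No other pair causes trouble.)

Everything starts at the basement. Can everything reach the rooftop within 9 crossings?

Yes — this plan uses 7 crossings (≤ 9):
1. Technician goes to the rooftop with the ammonia bottle and the reducing agent.
2. Technician goes back to the basement with the ammonia bottle.
3. Technician goes to the rooftop with the ammonia bottle and the ether can.
4. Technician goes back to the basement with the reducing agent.
5. Technician goes to the rooftop with the base flask and the chlorine cylinder.
6. Technician goes back to the basement with the ammonia bottle.
7. Technician goes to the rooftop with the ammonia bottle and the reducing agent.

Yes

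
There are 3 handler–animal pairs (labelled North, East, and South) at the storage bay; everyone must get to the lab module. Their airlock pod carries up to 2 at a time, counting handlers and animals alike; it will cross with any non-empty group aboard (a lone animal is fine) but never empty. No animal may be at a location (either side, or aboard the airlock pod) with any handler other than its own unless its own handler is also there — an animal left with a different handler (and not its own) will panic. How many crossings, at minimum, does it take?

Counting alone: each trip to the lab module takes at most 2 across and each return brings at least 1 back, so after t trips out (and t−1 returns) at most 2t − (t−1) of the 6 are across; that first reaches 6 at t = 5, so at least 9 crossings are needed.
The safety rule pushes this higher. Following every safe sequence of crossings, the most of the 6 that can be at the lab module as the airlock pod arrives there on crossing 9 is 5 — never all 6.
So no plan with fewer than 11 crossings exists, and this one achieves 11:
1. animal North and handler North cross → the lab module.
2. handler North crosses ← the storage bay.
3. animal East and animal South cross → the lab module.
4. animal North crosses ← the storage bay.
5. handler East and handler South cross → the lab module.
6. animal East and handler East cross ← the storage bay.
7. handler East and handler North cross → the lab module.
8. animal South crosses ← the storage bay.
9. animal East and animal North cross → the lab module.
10. handler South crosses ← the storage bay.
11. animal South and handler South cross → the lab module.

11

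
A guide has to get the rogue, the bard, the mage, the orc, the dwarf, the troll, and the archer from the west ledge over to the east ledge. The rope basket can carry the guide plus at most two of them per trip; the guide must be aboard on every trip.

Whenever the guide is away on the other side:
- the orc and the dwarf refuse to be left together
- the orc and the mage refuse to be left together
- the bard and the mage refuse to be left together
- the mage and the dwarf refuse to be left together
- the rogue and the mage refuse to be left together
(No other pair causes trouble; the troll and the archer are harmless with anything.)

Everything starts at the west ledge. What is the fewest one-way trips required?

11

Counting alone: the guide can take at most 2 across per trip to the east ledge, so moving all 7 needs at least 4 loaded trips out, with a return between consecutive ones — at least 7 crossings.
The safety rule pushes this higher. Following every safe sequence of crossings, the most of the 7 that can be at the east ledge as the rope basket arrives there on crossings 7, 9 is 5, 6 respectively — never all 7.
So no plan with fewer than 11 crossings exists, and this one achieves 11:
1. Guide goes to the east ledge with the mage and the orc.  [the west ledge: the archer, the bard, the dwarf, the rogue, the troll | the east ledge: the mage, the orc]
2. Guide goes back to the west ledge with the mage.  [the west ledge: the archer, the bard, the dwarf, the mage, the rogue, the troll | the east ledge: the orc]
3. Guide goes to the east ledge with the mage and the rogue.  [the west ledge: the archer, the bard, the dwarf, the troll | the east ledge: the mage, the orc, the rogue]
4. Guide goes back to the west ledge with the mage.  [the west ledge: the archer, the bard, the dwarf, the mage, the troll | the east ledge: the orc, the rogue]
5. Guide goes to the east ledge with the bard and the mage.  [the west ledge: the archer, the dwarf, the troll | the east ledge: the bard, the mage, the orc, the rogue]
6. Guide goes back to the west ledge with the mage.  [the west ledge: the archer, the dwarf, the mage, the troll | the east ledge: the bard, the orc, the rogue]
7. Guide goes to the east ledge with the mage and the troll.  [the west ledge: the archer, the dwarf | the east ledge: the bard, the mage, the orc, the rogue, the troll]
8. Guide goes back to the west ledge with the mage.  [the west ledge: the archer, the dwarf, the mage | the east ledge: the bard, the orc, the rogue, the troll]
9. Guide goes to the east ledge with the archer and the mage.  [the west ledge: the dwarf | the east ledge: the archer, the bard, the mage, the orc, the rogue, the troll]
10. Guide goes back to the west ledge with the mage.  [the west ledge: the dwarf, the mage | the east ledge: the archer, the bard, the orc, the rogue, the troll]
11. Guide goes to the east ledge with the dwarf and the mage.  [the west ledge: — | the east ledge: the archer, the bard, the dwarf, the mage, the orc, the rogue, the troll]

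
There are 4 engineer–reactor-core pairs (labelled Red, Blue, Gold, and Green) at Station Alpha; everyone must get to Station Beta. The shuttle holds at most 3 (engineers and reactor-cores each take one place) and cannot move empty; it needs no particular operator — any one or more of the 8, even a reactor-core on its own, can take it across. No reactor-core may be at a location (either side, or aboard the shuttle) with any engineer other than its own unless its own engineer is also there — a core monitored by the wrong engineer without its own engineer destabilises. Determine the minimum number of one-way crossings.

Counting alone: each trip to Station Beta takes at most 3 across and each return brings at least 1 back, so after t trips out (and t−1 returns) at most 3t − (t−1) of the 8 are across; that first reaches 8 at t = 4, so at least 7 crossings are needed.
The safety rule pushes this higher. Following every safe sequence of crossings, the most of the 8 that can be at Station Beta as the shuttle arrives there on crossing 7 is 7 — never all 8.
So no plan with fewer than 9 crossings exists, and this one achieves 9:
1. engineer Red and reactor-core Red cross → Station Beta.
2. engineer Red crosses ← Station Alpha.
3. engineer Blue, engineer Red, and reactor-core Blue cross → Station Beta.
4. engineer Red and reactor-core Red cross ← Station Alpha.
5. engineer Gold, engineer Green, and engineer Red cross → Station Beta.
6. reactor-core Blue crosses ← Station Alpha.
7. reactor-core Blue and reactor-core Red cross → Station Beta.
8. reactor-core Red crosses ← Station Alpha.
9. reactor-core Gold, reactor-core Green, and reactor-core Red cross → Station Beta.

9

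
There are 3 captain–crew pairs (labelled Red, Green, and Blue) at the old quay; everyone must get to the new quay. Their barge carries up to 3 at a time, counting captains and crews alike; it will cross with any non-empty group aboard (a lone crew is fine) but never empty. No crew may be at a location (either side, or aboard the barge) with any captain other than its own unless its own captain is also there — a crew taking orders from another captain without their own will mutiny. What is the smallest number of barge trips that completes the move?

Counting alone: each trip to the new quay takes at most 3 across and each return brings at least 1 back, so after t trips out (and t−1 returns) at most 3t − (t−1) of the 6 are across; that first reaches 6 at t = 3, so at least 5 crossings are needed.
The plan below uses exactly 5 crossings, so it is optimal:
1. captain Red and crew Red cross → the new quay.
2. captain Red crosses ← the old quay.
3. captain Blue, captain Green, and captain Red cross → the new quay.
4. crew Red crosses ← the old quay.
5. crew Blue, crew Green, and crew Red cross → the new quay.

5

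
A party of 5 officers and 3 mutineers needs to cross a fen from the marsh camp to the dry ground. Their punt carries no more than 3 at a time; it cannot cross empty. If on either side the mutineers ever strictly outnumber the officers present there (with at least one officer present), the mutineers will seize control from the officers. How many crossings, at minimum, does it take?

Counting alone: each trip to the dry ground takes at most 3 across and each return brings at least 1 back, so after t trips out (and t−1 returns) at most 3t − (t−1) of the 8 are across; that first reaches 8 at t = 4, so at least 7 crossings are needed.
The plan below uses exactly 7 crossings, so it is optimal:
1. 2 mutineers → the dry ground.  (the marsh camp: 5O 1M; the dry ground: 0O 2M)
2. 1 mutineer ← the marsh camp.  (the marsh camp: 5O 2M; the dry ground: 0O 1M)
3. 2 officers and 1 mutineer → the dry ground.  (the marsh camp: 3O 1M; the dry ground: 2O 2M)
4. 1 mutineer ← the marsh camp.  (the marsh camp: 3O 2M; the dry ground: 2O 1M)
5. 1 officer and 2 mutineers → the dry ground.  (the marsh camp: 2O 0M; the dry ground: 3O 3M)
6. 1 mutineer ← the marsh camp.  (the marsh camp: 2O 1M; the dry ground: 3O 2M)
7. 2 officers and 1 mutineer → the dry ground.  (the marsh camp: 0O 0M; the dry ground: 5O 3M)

7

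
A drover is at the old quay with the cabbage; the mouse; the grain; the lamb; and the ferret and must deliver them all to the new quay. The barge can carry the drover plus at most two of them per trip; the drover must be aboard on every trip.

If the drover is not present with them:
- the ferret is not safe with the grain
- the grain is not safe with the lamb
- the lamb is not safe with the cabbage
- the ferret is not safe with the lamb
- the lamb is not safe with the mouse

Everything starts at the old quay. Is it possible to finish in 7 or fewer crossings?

Yes — this plan uses 7 crossings (≤ 7):
1. Drover goes to the new quay with the grain and the lamb.
2. Drover goes back to the old quay with the grain.
3. Drover goes to the new quay with the cabbage and the grain.
4. Drover goes back to the old quay with the lamb.
5. Drover goes to the new quay with the lamb and the mouse.
6. Drover goes back to the old quay with the lamb.
7. Drover goes to the new quay with the ferret and the lamb.

Yes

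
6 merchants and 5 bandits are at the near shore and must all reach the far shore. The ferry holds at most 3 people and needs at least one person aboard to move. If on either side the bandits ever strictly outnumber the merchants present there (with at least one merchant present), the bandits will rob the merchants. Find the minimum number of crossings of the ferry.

9

Counting alone: each trip to the far shore takes at most 3 across and each return brings at least 1 back, so after t trips out (and t−1 returns) at most 3t − (t−1) of the 11 are across; that first reaches 11 at t = 5, so at least 9 crossings are needed.
The plan below uses exactly 9 crossings, so it is optimal:
1. 3 bandits → the far shore.  (the near shore: 6M 2B; the far shore: 0M 3B)
2. 1 bandit ← the near shore.  (the near shore: 6M 3B; the far shore: 0M 2B)
3. 3 merchants → the far shore.  (the near shore: 3M 3B; the far shore: 3M 2B)
4. 1 merchant ← the near shore.  (the near shore: 4M 3B; the far shore: 2M 2B)
5. 2 merchants and 1 bandit → the far shore.  (the near shore: 2M 2B; the far shore: 4M 3B)
6. 1 merchant ← the near shore.  (the near shore: 3M 2B; the far shore: 3M 3B)
7. 2 merchants and 1 bandit → the far shore.  (the near shore: 1M 1B; the far shore: 5M 4B)
8. 1 merchant ← the near shore.  (the near shore: 2M 1B; the far shore: 4M 4B)
9. 2 merchants and 1 bandit → the far shore.  (the near shore: 0M 0B; the far shore: 6M 5B)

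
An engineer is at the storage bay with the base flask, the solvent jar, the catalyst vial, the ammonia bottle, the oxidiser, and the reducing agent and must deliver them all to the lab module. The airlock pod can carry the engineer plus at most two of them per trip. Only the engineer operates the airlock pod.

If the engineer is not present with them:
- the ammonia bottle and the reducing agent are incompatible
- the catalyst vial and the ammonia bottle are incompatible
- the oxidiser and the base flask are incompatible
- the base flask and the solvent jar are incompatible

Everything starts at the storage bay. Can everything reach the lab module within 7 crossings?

Yes — this plan uses 7 crossings (≤ 7):
1. Engineer goes to the lab module with the ammonia bottle and the base flask.  [the storage bay: the catalyst vial, the oxidiser, the reducing agent, the solvent jar | the lab module: the ammonia bottle, the base flask]
2. Engineer goes back to the storage bay alone.  [the storage bay: the catalyst vial, the oxidiser, the reducing agent, the solvent jar | the lab module: the ammonia bottle, the base flask]
3. Engineer goes to the lab module with the catalyst vial and the solvent jar.  [the storage bay: the oxidiser, the reducing agent | the lab module: the ammonia bottle, the base flask, the catalyst vial, the solvent jar]
4. Engineer goes back to the storage bay with the ammonia bottle and the base flask.  [the storage bay: the ammonia bottle, the base flask, the oxidiser, the reducing agent | the lab module: the catalyst vial, the solvent jar]
5. Engineer goes to the lab module with the oxidiser and the reducing agent.  [the storage bay: the ammonia bottle, the base flask | the lab module: the catalyst vial, the oxidiser, the reducing agent, the solvent jar]
6. Engineer goes back to the storage bay alone.  [the storage bay: the ammonia bottle, the base flask | the lab module: the catalyst vial, the oxidiser, the reducing agent, the solvent jar]
7. Engineer goes to the lab module with the ammonia bottle and the base flask.  [the storage bay: — | the lab module: the ammonia bottle, the base flask, the catalyst vial, the oxidiser, the reducing agent, the solvent jar]

Yes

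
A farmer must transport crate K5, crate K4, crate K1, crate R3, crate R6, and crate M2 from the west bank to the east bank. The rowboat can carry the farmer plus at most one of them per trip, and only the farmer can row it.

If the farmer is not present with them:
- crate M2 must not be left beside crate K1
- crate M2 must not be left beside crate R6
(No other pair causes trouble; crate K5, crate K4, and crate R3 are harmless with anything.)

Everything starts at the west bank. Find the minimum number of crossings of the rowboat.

Counting alone: the farmer can take at most 1 across per trip to the east bank, so moving all 6 needs at least 6 loaded trips out, with a return between consecutive ones — at least 11 crossings.
The safety rule pushes this higher. Following every safe sequence of crossings, the most of the 6 that can be at the east bank as the rowboat arrives there on crossing 11 is 5 — never all 6.
So no plan with fewer than 13 crossings exists, and this one achieves 13:
1. Farmer goes to the east bank with crate M2.  [the west bank: crate K1, crate K4, crate K5, crate R3, crate R6 | the east bank: crate M2]
2. Farmer goes back to the west bank alone.  [the west bank: crate K1, crate K4, crate K5, crate R3, crate R6 | the east bank: crate M2]
3. Farmer goes to the east bank with crate K5.  [the west bank: crate K1, crate K4, crate R3, crate R6 | the east bank: crate K5, crate M2]
4. Farmer goes back to the west bank alone.  [the west bank: crate K1, crate K4, crate R3, crate R6 | the east bank: crate K5, crate M2]
5. Farmer goes to the east bank with crate K4.  [the west bank: crate K1, crate R3, crate R6 | the east bank: crate K4, crate K5, crate M2]
6. Farmer goes back to the west bank alone.  [the west bank: crate K1, crate R3, crate R6 | the east bank: crate K4, crate K5, crate M2]
7. Farmer goes to the east bank with crate K1.  [the west bank: crate R3, crate R6 | the east bank: crate K1, crate K4, crate K5, crate M2]
8. Farmer goes back to the west bank with crate M2.  [the west bank: crate M2, crate R3, crate R6 | the east bank: crate K1, crate K4, crate K5]
9. Farmer goes to the east bank with crate R6.  [the west bank: crate M2, crate R3 | the east bank: crate K1, crate K4, crate K5, crate R6]
10. Farmer goes back to the west bank alone.  [the west bank: crate M2, crate R3 | the east bank: crate K1, crate K4, crate K5, crate R6]
11. Farmer goes to the east bank with crate R3.  [the west bank: crate M2 | the east bank: crate K1, crate K4, crate K5, crate R3, crate R6]
12. Farmer goes back to the west bank alone.  [the west bank: crate M2 | the east bank: crate K1, crate K4, crate K5, crate R3, crate R6]
13. Farmer goes to the east bank with crate M2.  [the west bank: — | the east bank: crate K1, crate K4, crate K5, crate M2, crate R3, crate R6]

13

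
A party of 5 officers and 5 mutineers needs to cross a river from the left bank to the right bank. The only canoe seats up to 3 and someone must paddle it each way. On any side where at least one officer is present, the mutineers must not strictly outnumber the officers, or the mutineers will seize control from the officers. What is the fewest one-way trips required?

11

Counting alone: each trip to the right bank takes at most 3 across and each return brings at least 1 back, so after t trips out (and t−1 returns) at most 3t − (t−1) of the 10 are across; that first reaches 10 at t = 5, so at least 9 crossings are needed.
The safety rule pushes this higher. Following every safe sequence of crossings, the most of the 10 that can be at the right bank as the canoe arrives there on crossing 9 is 9 — never all 10.
So no plan with fewer than 11 crossings exists, and this one achieves 11:
1. 2 mutineers → the right bank.  (the left bank: 5O 3M; the right bank: 0O 2M)
2. 1 mutineer ← the left bank.  (the left bank: 5O 4M; the right bank: 0O 1M)
3. 3 mutineers → the right bank.  (the left bank: 5O 1M; the right bank: 0O 4M)
4. 1 mutineer ← the left bank.  (the left bank: 5O 2M; the right bank: 0O 3M)
5. 3 officers → the right bank.  (the left bank: 2O 2M; the right bank: 3O 3M)
6. 1 officer and 1 mutineer ← the left bank.  (the left bank: 3O 3M; the right bank: 2O 2M)
7. 3 officers → the right bank.  (the left bank: 0O 3M; the right bank: 5O 2M)
8. 1 mutineer ← the left bank.  (the left bank: 0O 4M; the right bank: 5O 1M)
9. 2 mutineers → the right bank.  (the left bank: 0O 2M; the right bank: 5O 3M)
10. 1 mutineer ← the left bank.  (the left bank: 0O 3M; the right bank: 5O 2M)
11. 3 mutineers → the right bank.  (the left bank: 0O 0M; the right bank: 5O 5M)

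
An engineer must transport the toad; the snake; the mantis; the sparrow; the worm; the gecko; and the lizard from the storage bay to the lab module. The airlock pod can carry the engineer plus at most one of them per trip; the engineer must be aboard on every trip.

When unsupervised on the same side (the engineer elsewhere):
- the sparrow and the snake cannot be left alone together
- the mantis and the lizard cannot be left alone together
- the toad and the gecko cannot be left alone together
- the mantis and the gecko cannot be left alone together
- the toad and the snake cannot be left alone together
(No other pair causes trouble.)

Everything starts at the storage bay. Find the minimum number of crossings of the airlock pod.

Whatever the first load, the items left behind include a forbidden pair without the engineer. No opening move is safe, so no plan exists.

impossible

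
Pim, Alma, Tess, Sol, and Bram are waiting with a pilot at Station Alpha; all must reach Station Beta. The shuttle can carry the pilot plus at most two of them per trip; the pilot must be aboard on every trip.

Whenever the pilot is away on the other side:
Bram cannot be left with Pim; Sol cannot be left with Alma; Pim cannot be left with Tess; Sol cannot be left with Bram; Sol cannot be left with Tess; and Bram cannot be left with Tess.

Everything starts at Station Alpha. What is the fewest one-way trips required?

impossible

Whatever the first load, the items left behind include a forbidden pair without the pilot. No opening move is safe, so no plan exists.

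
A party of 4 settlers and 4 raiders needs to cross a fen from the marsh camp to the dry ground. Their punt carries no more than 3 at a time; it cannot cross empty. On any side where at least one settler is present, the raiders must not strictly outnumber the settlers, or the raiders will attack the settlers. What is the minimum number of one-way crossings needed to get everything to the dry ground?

9

Counting alone: each trip to the dry ground takes at most 3 across and each return brings at least 1 back, so after t trips out (and t−1 returns) at most 3t − (t−1) of the 8 are across; that first reaches 8 at t = 4, so at least 7 crossings are needed.
The safety rule pushes this higher. Following every safe sequence of crossings, the most of the 8 that can be at the dry ground as the punt arrives there on crossing 7 is 7 — never all 8.
So no plan with fewer than 9 crossings exists, and this one achieves 9:
1. 2 raiders → the dry ground.  (the marsh camp: 4S 2R; the dry ground: 0S 2R)
2. 1 raider ← the marsh camp.  (the marsh camp: 4S 3R; the dry ground: 0S 1R)
3. 3 raiders → the dry ground.  (the marsh camp: 4S 0R; the dry ground: 0S 4R)
4. 1 raider ← the marsh camp.  (the marsh camp: 4S 1R; the dry ground: 0S 3R)
5. 3 settlers → the dry ground.  (the marsh camp: 1S 1R; the dry ground: 3S 3R)
6. 1 settler and 1 raider ← the marsh camp.  (the marsh camp: 2S 2R; the dry ground: 2S 2R)
7. 2 settlers → the dry ground.  (the marsh camp: 0S 2R; the dry ground: 4S 2R)
8. 1 raider ← the marsh camp.  (the marsh camp: 0S 3R; the dry ground: 4S 1R)
9. 3 raiders → the dry ground.  (the marsh camp: 0S 0R; the dry ground: 4S 4R)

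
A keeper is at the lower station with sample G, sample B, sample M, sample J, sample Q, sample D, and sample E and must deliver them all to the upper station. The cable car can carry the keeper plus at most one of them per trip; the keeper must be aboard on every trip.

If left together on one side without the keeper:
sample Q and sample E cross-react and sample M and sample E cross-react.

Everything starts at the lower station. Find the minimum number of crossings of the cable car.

15

Counting alone: the keeper can take at most 1 across per trip to the upper station, so moving all 7 needs at least 7 loaded trips out, with a return between consecutive ones — at least 13 crossings.
The safety rule pushes this higher. Following every safe sequence of crossings, the most of the 7 that can be at the upper station as the cable car arrives there on crossing 13 is 6 — never all 7.
So no plan with fewer than 15 crossings exists, and this one achieves 15:
1. Keeper goes to the upper station with sample E.  [the lower station: sample B, sample D, sample G, sample J, sample M, sample Q | the upper station: sample E]
2. Keeper goes back to the lower station alone.  [the lower station: sample B, sample D, sample G, sample J, sample M, sample Q | the upper station: sample E]
3. Keeper goes to the upper station with sample G.  [the lower station: sample B, sample D, sample J, sample M, sample Q | the upper station: sample E, sample G]
4. Keeper goes back to the lower station alone.  [the lower station: sample B, sample D, sample J, sample M, sample Q | the upper station: sample E, sample G]
5. Keeper goes to the upper station with sample B.  [the lower station: sample D, sample J, sample M, sample Q | the upper station: sample B, sample E, sample G]
6. Keeper goes back to the lower station alone.  [the lower station: sample D, sample J, sample M, sample Q | the upper station: sample B, sample E, sample G]
7. Keeper goes to the upper station with sample M.  [the lower station: sample D, sample J, sample Q | the upper station: sample B, sample E, sample G, sample M]
8. Keeper goes back to the lower station with sample E.  [the lower station: sample D, sample E, sample J, sample Q | the upper station: sample B, sample G, sample M]
9. Keeper goes to the upper station with sample Q.  [the lower station: sample D, sample E, sample J | the upper station: sample B, sample G, sample M, sample Q]
10. Keeper goes back to the lower station alone.  [the lower station: sample D, sample E, sample J | the upper station: sample B, sample G, sample M, sample Q]
11. Keeper goes to the upper station with sample J.  [the lower station: sample D, sample E | the upper station: sample B, sample G, sample J, sample M, sample Q]
12. Keeper goes back to the lower station alone.  [the lower station: sample D, sample E | the upper station: sample B, sample G, sample J, sample M, sample Q]
13. Keeper goes to the upper station with sample D.  [the lower station: sample E | the upper station: sample B, sample D, sample G, sample J, sample M, sample Q]
14. Keeper goes back to the lower station alone.  [the lower station: sample E | the upper station: sample B, sample D, sample G, sample J, sample M, sample Q]
15. Keeper goes to the upper station with sample E.  [the lower station: — | the upper station: sample B, sample D, sample E, sample G, sample J, sample M, sample Q]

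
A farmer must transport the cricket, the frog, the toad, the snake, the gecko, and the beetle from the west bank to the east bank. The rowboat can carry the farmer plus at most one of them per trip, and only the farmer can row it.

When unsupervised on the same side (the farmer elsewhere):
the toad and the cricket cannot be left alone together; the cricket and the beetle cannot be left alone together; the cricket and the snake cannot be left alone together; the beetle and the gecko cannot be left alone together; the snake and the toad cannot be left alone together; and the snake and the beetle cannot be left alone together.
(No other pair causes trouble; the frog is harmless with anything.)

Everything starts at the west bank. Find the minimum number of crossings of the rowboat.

Whatever the first load, the items left behind include a forbidden pair without the farmer. No opening move is safe, so no plan exists.

impossible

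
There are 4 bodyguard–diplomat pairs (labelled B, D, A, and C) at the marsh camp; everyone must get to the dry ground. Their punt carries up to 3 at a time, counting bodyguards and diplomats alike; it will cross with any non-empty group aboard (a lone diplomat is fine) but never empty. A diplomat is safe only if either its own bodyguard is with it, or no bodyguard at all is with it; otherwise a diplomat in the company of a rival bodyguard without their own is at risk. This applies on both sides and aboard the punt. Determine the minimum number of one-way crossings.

9

Counting alone: each trip to the dry ground takes at most 3 across and each return brings at least 1 back, so after t trips out (and t−1 returns) at most 3t − (t−1) of the 8 are across; that first reaches 8 at t = 4, so at least 7 crossings are needed.
The safety rule pushes this higher. Following every safe sequence of crossings, the most of the 8 that can be at the dry ground as the punt arrives there on crossing 7 is 7 — never all 8.
So no plan with fewer than 9 crossings exists, and this one achieves 9:
1. bodyguard B and diplomat B cross → the dry ground.
2. bodyguard B crosses ← the marsh camp.
3. bodyguard B, bodyguard D, and diplomat D cross → the dry ground.
4. bodyguard B and diplomat B cross ← the marsh camp.
5. bodyguard A, bodyguard B, and bodyguard C cross → the dry ground.
6. diplomat D crosses ← the marsh camp.
7. diplomat B and diplomat D cross → the dry ground.
8. diplomat B crosses ← the marsh camp.
9. diplomat A, diplomat B, and diplomat C cross → the dry ground.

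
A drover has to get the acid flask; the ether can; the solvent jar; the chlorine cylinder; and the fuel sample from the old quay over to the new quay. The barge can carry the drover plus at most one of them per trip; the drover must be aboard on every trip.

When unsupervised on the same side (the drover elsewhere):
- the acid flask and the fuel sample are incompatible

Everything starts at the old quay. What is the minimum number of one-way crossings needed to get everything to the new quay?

Counting alone: the drover can take at most 1 across per trip to the new quay, so moving all 5 needs at least 5 loaded trips out, with a return between consecutive ones — at least 9 crossings.
The plan below uses exactly 9 crossings, so it is optimal:
1. Drover goes to the new quay with the acid flask.
2. Drover goes back to the old quay alone.
3. Drover goes to the new quay with the ether can.
4. Drover goes back to the old quay alone.
5. Drover goes to the new quay with the solvent jar.
6. Drover goes back to the old quay alone.
7. Drover goes to the new quay with the chlorine cylinder.
8. Drover goes back to the old quay alone.
9. Drover goes to the new quay with the fuel sample.

9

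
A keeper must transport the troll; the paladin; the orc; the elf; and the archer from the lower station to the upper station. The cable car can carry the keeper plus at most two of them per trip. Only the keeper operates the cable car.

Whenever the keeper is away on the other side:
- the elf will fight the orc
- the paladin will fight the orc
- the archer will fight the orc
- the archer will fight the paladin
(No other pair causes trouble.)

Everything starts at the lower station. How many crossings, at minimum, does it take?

Counting alone: the keeper can take at most 2 across per trip to the upper station, so moving all 5 needs at least 3 loaded trips out, with a return between consecutive ones — at least 5 crossings.
The safety rule pushes this higher. Following every safe sequence of crossings, the most of the 5 that can be at the upper station as the cable car arrives there on crossing 5 is 4 — never all 5.
So no plan with fewer than 7 crossings exists, and this one achieves 7:
1. Keeper goes to the upper station with the orc and the paladin.  [the lower station: the archer, the elf, the troll | the upper station: the orc, the paladin]
2. Keeper goes back to the lower station with the paladin.  [the lower station: the archer, the elf, the paladin, the troll | the upper station: the orc]
3. Keeper goes to the upper station with the paladin and the troll.  [the lower station: the archer, the elf | the upper station: the orc, the paladin, the troll]
4. Keeper goes back to the lower station with the paladin.  [the lower station: the archer, the elf, the paladin | the upper station: the orc, the troll]
5. Keeper goes to the upper station with the elf and the paladin.  [the lower station: the archer | the upper station: the elf, the orc, the paladin, the troll]
6. Keeper goes back to the lower station with the orc.  [the lower station: the archer, the orc | the upper station: the elf, the paladin, the troll]
7. Keeper goes to the upper station with the archer and the orc.  [the lower station: — | the upper station: the archer, the elf, the orc, the paladin, the troll]

7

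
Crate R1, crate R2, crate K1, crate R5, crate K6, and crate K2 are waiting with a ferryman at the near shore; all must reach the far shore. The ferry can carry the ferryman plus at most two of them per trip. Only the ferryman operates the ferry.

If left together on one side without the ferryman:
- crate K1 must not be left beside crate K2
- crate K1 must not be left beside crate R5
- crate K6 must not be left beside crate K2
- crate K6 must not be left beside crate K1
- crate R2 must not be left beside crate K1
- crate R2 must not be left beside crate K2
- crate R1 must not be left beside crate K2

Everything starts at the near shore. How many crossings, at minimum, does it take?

9

Counting alone: the ferryman can take at most 2 across per trip to the far shore, so moving all 6 needs at least 3 loaded trips out, with a return between consecutive ones — at least 5 crossings.
The safety rule pushes this higher. Following every safe sequence of crossings, the most of the 6 that can be at the far shore as the ferry arrives there on crossings 5, 7 is 4, 5 respectively — never all 6.
So no plan with fewer than 9 crossings exists, and this one achieves 9:
1. Ferryman goes to the far shore with crate K1 and crate K2.
2. Ferryman goes back to the near shore with crate K1.
3. Ferryman goes to the far shore with crate K1 and crate R1.
4. Ferryman goes back to the near shore with crate K2.
5. Ferryman goes to the far shore with crate K6 and crate R2.
6. Ferryman goes back to the near shore with crate K1.
7. Ferryman goes to the far shore with crate K1 and crate R5.
8. Ferryman goes back to the near shore with crate K1.
9. Ferryman goes to the far shore with crate K1 and crate K2.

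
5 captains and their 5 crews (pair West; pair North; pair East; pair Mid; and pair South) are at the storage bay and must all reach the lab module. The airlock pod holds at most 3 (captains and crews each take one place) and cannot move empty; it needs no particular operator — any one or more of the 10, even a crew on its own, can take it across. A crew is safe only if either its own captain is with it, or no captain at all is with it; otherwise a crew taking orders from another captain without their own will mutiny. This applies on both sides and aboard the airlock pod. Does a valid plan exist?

Yes

1. captain West and crew West cross → the lab module.
2. captain West crosses ← the storage bay.
3. crew East, crew Mid, and crew North cross → the lab module.
4. crew West crosses ← the storage bay.
5. captain East, captain Mid, and captain North cross → the lab module.
6. captain North and crew North cross ← the storage bay.
7. captain North, captain South, and captain West cross → the lab module.
8. crew East crosses ← the storage bay.
9. crew North and crew West cross → the lab module.
10. crew West crosses ← the storage bay.
11. crew East, crew South, and crew West cross → the lab module.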